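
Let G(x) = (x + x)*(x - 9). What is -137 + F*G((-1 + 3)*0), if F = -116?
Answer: -137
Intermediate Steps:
G(x) = 2*x*(-9 + x) (G(x) = (2*x)*(-9 + x) = 2*x*(-9 + x))
-137 + F*G((-1 + 3)*0) = -137 - 232*(-1 + 3)*0*(-9 + (-1 + 3)*0) = -137 - 232*2*0*(-9 + 2*0) = -137 - 232*0*(-9 + 0) = -137 - 232*0*(-9) = -137 - 116*0 = -137 + 0 = -137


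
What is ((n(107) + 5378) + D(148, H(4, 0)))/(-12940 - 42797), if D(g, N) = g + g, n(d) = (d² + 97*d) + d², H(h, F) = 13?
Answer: -3541/5067 ≈ -0.69884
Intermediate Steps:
n(d) = 2*d² + 97*d
D(g, N) = 2*g
((n(107) + 5378) + D(148, H(4, 0)))/(-12940 - 42797) = ((107*(97 + 2*107) + 5378) + 2*148)/(-12940 - 42797) = ((107*(97 + 214) + 5378) + 296)/(-55737) = ((107*311 + 5378) + 296)*(-1/55737) = ((33277 + 5378) + 296)*(-1/55737) = (38655 + 296)*(-1/55737) = 38951*(-1/55737) = -3541/5067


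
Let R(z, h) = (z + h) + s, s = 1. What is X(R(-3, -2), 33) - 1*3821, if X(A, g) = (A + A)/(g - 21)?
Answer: -11465/3 ≈ -3821.7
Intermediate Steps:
R(z, h) = 1 + h + z (R(z, h) = (z + h) + 1 = (h + z) + 1 = 1 + h + z)
X(A, g) = 2*A/(-21 + g) (X(A, g) = (2*A)/(-21 + g) = 2*A/(-21 + g))
X(R(-3, -2), 33) - 1*3821 = 2*(1 - 2 - 3)/(-21 + 33) - 1*3821 = 2*(-4)/12 - 3821 = 2*(-4)*(1/12) - 3821 = -⅔ - 3821 = -11465/3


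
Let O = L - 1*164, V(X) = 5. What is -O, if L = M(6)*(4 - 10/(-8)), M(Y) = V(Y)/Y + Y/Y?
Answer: 1235/8 ≈ 154.38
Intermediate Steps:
M(Y) = 1 + 5/Y (M(Y) = 5/Y + Y/Y = 5/Y + 1 = 1 + 5/Y)
L = 77/8 (L = ((5 + 6)/6)*(4 - 10/(-8)) = ((1/6)*11)*(4 - 10*(-1/8)) = 11*(4 + 5/4)/6 = (11/6)*(21/4) = 77/8 ≈ 9.6250)
O = -1235/8 (O = 77/8 - 1*164 = 77/8 - 164 = -1235/8 ≈ -154.38)
-O = -1*(-1235/8) = 1235/8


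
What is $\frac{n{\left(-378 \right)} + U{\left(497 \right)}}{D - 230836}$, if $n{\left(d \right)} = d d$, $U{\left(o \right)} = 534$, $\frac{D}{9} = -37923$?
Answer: $- \frac{13038}{52013} \approx -0.25067$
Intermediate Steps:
$D = -341307$ ($D = 9 \left(-37923\right) = -341307$)
$n{\left(d \right)} = d^{2}$
$\frac{n{\left(-378 \right)} + U{\left(497 \right)}}{D - 230836} = \frac{\left(-378\right)^{2} + 534}{-341307 - 230836} = \frac{142884 + 534}{-572143} = 143418 \left(- \frac{1}{572143}\right) = - \frac{13038}{52013}$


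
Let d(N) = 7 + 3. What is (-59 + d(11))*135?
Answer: -6615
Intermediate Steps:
d(N) = 10
(-59 + d(11))*135 = (-59 + 10)*135 = -49*135 = -6615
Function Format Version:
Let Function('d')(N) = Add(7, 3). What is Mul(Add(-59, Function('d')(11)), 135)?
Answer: -6615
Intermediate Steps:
Function('d')(N) = 10
Mul(Add(-59, Function('d')(11)), 135) = Mul(Add(-59, 10), 135) = Mul(-49, 135) = -6615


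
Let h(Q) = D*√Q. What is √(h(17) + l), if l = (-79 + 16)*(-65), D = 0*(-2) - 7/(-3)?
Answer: √(36855 + 21*√17)/3 ≈ 64.067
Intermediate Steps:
D = 7/3 (D = 0 - 7*(-⅓) = 0 + 7/3 = 7/3 ≈ 2.3333)
h(Q) = 7*√Q/3
l = 4095 (l = -63*(-65) = 4095)
√(h(17) + l) = √(7*√17/3 + 4095) = √(4095 + 7*√17/3)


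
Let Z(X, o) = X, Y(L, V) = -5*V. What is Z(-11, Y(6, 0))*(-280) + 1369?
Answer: 4449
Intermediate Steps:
Z(-11, Y(6, 0))*(-280) + 1369 = -11*(-280) + 1369 = 3080 + 1369 = 4449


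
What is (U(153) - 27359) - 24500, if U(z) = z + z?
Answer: -51553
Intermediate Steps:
U(z) = 2*z
(U(153) - 27359) - 24500 = (2*153 - 27359) - 24500 = (306 - 27359) - 24500 = -27053 - 24500 = -51553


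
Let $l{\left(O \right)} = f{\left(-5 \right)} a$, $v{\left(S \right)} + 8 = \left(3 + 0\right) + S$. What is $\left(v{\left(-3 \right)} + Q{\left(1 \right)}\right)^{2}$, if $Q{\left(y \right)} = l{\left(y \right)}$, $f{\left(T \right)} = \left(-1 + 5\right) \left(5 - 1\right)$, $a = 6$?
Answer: $7744$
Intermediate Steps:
$v{\left(S \right)} = -5 + S$ ($v{\left(S \right)} = -8 + \left(\left(3 + 0\right) + S\right) = -8 + \left(3 + S\right) = -5 + S$)
$f{\left(T \right)} = 16$ ($f{\left(T \right)} = 4 \cdot 4 = 16$)
$l{\left(O \right)} = 96$ ($l{\left(O \right)} = 16 \cdot 6 = 96$)
$Q{\left(y \right)} = 96$
$\left(v{\left(-3 \right)} + Q{\left(1 \right)}\right)^{2} = \left(\left(-5 - 3\right) + 96\right)^{2} = \left(-8 + 96\right)^{2} = 88^{2} = 7744$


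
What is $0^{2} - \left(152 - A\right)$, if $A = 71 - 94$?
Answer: $-175$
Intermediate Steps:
$A = -23$
$0^{2} - \left(152 - A\right) = 0^{2} - \left(152 - -23\right) = 0 - \left(152 + 23\right) = 0 - 175 = -175$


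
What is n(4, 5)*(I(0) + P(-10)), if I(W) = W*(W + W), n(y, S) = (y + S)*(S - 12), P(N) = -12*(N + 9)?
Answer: -756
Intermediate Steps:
P(N) = -108 - 12*N (P(N) = -12*(9 + N) = -108 - 12*N)
n(y, S) = (-12 + S)*(S + y) (n(y, S) = (S + y)*(-12 + S) = (-12 + S)*(S + y))
I(W) = 2*W**2 (I(W) = W*(2*W) = 2*W**2)
n(4, 5)*(I(0) + P(-10)) = (5**2 - 12*5 - 12*4 + 5*4)*(2*0**2 + (-108 - 12*(-10))) = (25 - 60 - 48 + 20)*(2*0 + (-108 + 120)) = -63*(0 + 12) = -63*12 = -756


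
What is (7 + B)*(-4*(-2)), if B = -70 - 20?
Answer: -664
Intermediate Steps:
B = -90
(7 + B)*(-4*(-2)) = (7 - 90)*(-4*(-2)) = -83*8 = -664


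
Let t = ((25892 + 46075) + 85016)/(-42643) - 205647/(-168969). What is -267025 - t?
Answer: -641329836886723/2401781689 ≈ -2.6702e+5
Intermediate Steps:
t = -5918618502/2401781689 (t = (71967 + 85016)*(-1/42643) - 205647*(-1/168969) = 156983*(-1/42643) + 68549/56323 = -156983/42643 + 68549/56323 = -5918618502/2401781689 ≈ -2.4643)
-267025 - t = -267025 - 1*(-5918618502/2401781689) = -267025 + 5918618502/2401781689 = -641329836886723/2401781689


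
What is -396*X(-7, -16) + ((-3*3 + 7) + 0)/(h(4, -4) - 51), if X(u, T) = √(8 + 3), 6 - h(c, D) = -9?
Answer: 1/18 - 396*√11 ≈ -1313.3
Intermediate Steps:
h(c, D) = 15 (h(c, D) = 6 - 1*(-9) = 6 + 9 = 15)
X(u, T) = √11
-396*X(-7, -16) + ((-3*3 + 7) + 0)/(h(4, -4) - 51) = -396*√11 + ((-3*3 + 7) + 0)/(15 - 51) = -396*√11 + ((-9 + 7) + 0)/(-36) = -396*√11 + (-2 + 0)*(-1/36) = -396*√11 - 2*(-1/36) = -396*√11 + 1/18 = 1/18 - 396*√11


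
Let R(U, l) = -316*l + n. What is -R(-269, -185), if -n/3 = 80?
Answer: -58220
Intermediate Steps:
n = -240 (n = -3*80 = -240)
R(U, l) = -240 - 316*l (R(U, l) = -316*l - 240 = -240 - 316*l)
-R(-269, -185) = -(-240 - 316*(-185)) = -(-240 + 58460) = -1*58220 = -58220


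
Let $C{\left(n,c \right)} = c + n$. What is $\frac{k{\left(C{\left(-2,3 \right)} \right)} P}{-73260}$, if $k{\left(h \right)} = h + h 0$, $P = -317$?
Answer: $\frac{317}{73260} \approx 0.0043271$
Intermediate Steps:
$k{\left(h \right)} = h$ ($k{\left(h \right)} = h + 0 = h$)
$\frac{k{\left(C{\left(-2,3 \right)} \right)} P}{-73260} = \frac{\left(3 - 2\right) \left(-317\right)}{-73260} = 1 \left(-317\right) \left(- \frac{1}{73260}\right) = \left(-317\right) \left(- \frac{1}{73260}\right) = \frac{317}{73260}$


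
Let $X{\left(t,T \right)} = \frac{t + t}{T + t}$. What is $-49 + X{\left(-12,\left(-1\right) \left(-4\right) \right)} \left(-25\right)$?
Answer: $-124$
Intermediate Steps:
$X{\left(t,T \right)} = \frac{2 t}{T + t}$
$-49 + X{\left(-12,\left(-1\right) \left(-4\right) \right)} \left(-25\right) = -49 + 2 \left(-12\right) \frac{1}{\left(-1\right) \left(-4\right) - 12} \left(-25\right) = -49 + 2 \left(-12\right) \frac{1}{4 - 12} \left(-25\right) = -49 + 2 \left(-12\right) \frac{1}{-8} \left(-25\right) = -49 + 2 \left(-12\right) \left(- \frac{1}{8}\right) \left(-25\right) = -49 + 3 \left(-25\right) = -49 - 75 = -124$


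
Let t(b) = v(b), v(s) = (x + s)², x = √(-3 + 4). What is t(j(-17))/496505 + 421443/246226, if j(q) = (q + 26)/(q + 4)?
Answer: 35363010024451/20660662381970 ≈ 1.7116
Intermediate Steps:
x = 1 (x = √1 = 1)
j(q) = (26 + q)/(4 + q)
v(s) = (1 + s)²
t(b) = (1 + b)²
t(j(-17))/496505 + 421443/246226 = (1 + (26 - 17)/(4 - 17))²/496505 + 421443/246226 = (1 + 9/(-13))²*(1/496505) + 421443*(1/246226) = (1 - 1/13*9)²*(1/496505) + 421443/246226 = (1 - 9/13)²*(1/496505) + 421443/246226 = (4/13)²*(1/496505) + 421443/246226 = (16/169)*(1/496505) + 421443/246226 = 16/83909345 + 421443/246226 = 35363010024451/20660662381970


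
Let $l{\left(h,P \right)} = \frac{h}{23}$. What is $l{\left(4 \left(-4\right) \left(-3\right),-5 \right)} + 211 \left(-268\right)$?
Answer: $- \frac{1300556}{23} \approx -56546.0$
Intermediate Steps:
$l{\left(h,P \right)} = \frac{h}{23}$ ($l{\left(h,P \right)} = h \frac{1}{23} = \frac{h}{23}$)
$l{\left(4 \left(-4\right) \left(-3\right),-5 \right)} + 211 \left(-268\right) = \frac{4 \left(-4\right) \left(-3\right)}{23} + 211 \left(-268\right) = \frac{\left(-16\right) \left(-3\right)}{23} - 56548 = \frac{1}{23} \cdot 48 - 56548 = \frac{48}{23} - 56548 = - \frac{1300556}{23}$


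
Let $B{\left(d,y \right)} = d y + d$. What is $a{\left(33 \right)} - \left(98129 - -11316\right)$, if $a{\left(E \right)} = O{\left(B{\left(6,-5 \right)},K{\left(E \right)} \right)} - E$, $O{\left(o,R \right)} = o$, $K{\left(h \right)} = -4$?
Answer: $-109502$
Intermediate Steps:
$B{\left(d,y \right)} = d + d y$
$a{\left(E \right)} = -24 - E$ ($a{\left(E \right)} = 6 \left(1 - 5\right) - E = 6 \left(-4\right) - E = -24 - E$)
$a{\left(33 \right)} - \left(98129 - -11316\right) = \left(-24 - 33\right) - \left(98129 - -11316\right) = \left(-24 - 33\right) - \left(98129 + 11316\right) = -57 - 109445 = -109502$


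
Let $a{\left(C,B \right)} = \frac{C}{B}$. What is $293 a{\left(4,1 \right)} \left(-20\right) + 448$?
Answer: $-22992$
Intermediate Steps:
$293 a{\left(4,1 \right)} \left(-20\right) + 448 = 293 \cdot \frac{4}{1} \left(-20\right) + 448 = 293 \cdot 4 \cdot 1 \left(-20\right) + 448 = 293 \cdot 4 \left(-20\right) + 448 = 293 \left(-80\right) + 448 = -23440 + 448 = -22992$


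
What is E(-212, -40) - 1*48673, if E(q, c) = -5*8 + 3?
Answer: -48710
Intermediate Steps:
E(q, c) = -37 (E(q, c) = -40 + 3 = -37)
E(-212, -40) - 1*48673 = -37 - 1*48673 = -37 - 48673 = -48710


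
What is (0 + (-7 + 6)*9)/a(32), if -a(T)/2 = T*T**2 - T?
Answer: 3/21824 ≈ 0.00013746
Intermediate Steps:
a(T) = -2*T**3 + 2*T (a(T) = -2*(T*T**2 - T) = -2*(T**3 - T) = -2*T**3 + 2*T)
(0 + (-7 + 6)*9)/a(32) = (0 + (-7 + 6)*9)/((2*32*(1 - 1*32**2))) = (0 - 1*9)/((2*32*(1 - 1*1024))) = (0 - 9)/((2*32*(1 - 1024))) = -9/(2*32*(-1023)) = -9/(-65472) = -9*(-1/65472) = 3/21824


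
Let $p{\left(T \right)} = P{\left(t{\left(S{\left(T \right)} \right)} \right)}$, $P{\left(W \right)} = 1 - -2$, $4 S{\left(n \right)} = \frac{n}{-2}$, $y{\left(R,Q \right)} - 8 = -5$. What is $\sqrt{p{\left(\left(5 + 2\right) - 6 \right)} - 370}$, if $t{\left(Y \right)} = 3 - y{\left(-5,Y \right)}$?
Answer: $i \sqrt{367} \approx 19.157 i$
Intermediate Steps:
$y{\left(R,Q \right)} = 3$ ($y{\left(R,Q \right)} = 8 - 5 = 3$)
$S{\left(n \right)} = - \frac{n}{8}$ ($S{\left(n \right)} = \frac{n \frac{1}{-2}}{4} = \frac{n \left(- \frac{1}{2}\right)}{4} = \frac{\left(- \frac{1}{2}\right) n}{4} = - \frac{n}{8}$)
$t{\left(Y \right)} = 0$ ($t{\left(Y \right)} = 3 - 3 = 0$)
$P{\left(W \right)} = 3$ ($P{\left(W \right)} = 1 + 2 = 3$)
$p{\left(T \right)} = 3$
$\sqrt{p{\left(\left(5 + 2\right) - 6 \right)} - 370} = \sqrt{3 - 370} = \sqrt{-367} = i \sqrt{367}$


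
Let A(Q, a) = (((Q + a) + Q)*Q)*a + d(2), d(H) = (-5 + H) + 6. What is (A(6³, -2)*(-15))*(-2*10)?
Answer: -55727100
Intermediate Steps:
d(H) = 1 + H
A(Q, a) = 3 + Q*a*(a + 2*Q) (A(Q, a) = (((Q + a) + Q)*Q)*a + (1 + 2) = ((a + 2*Q)*Q)*a + 3 = (Q*(a + 2*Q))*a + 3 = Q*a*(a + 2*Q) + 3 = 3 + Q*a*(a + 2*Q))
(A(6³, -2)*(-15))*(-2*10) = ((3 + 6³*(-2)² + 2*(-2)*(6³)²)*(-15))*(-2*10) = ((3 + 216*4 + 2*(-2)*216²)*(-15))*(-20) = ((3 + 864 + 2*(-2)*46656)*(-15))*(-20) = ((3 + 864 - 186624)*(-15))*(-20) = -185757*(-15)*(-20) = 2786355*(-20) = -55727100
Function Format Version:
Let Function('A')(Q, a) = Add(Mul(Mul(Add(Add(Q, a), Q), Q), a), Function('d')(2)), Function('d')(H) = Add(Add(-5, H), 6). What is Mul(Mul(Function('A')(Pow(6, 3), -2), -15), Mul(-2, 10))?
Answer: -55727100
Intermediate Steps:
Function('d')(H) = Add(1, H)
Function('A')(Q, a) = Add(3, Mul(Q, a, Add(a, Mul(2, Q)))) (Function('A')(Q, a) = Add(Mul(Mul(Add(Add(Q, a), Q), Q), a), Add(1, 2)) = Add(Mul(Mul(Add(a, Mul(2, Q)), Q), a), 3) = Add(Mul(Mul(Q, Add(a, Mul(2, Q))), a), 3) = Add(Mul(Q, a, Add(a, Mul(2, Q))), 3) = Add(3, Mul(Q, a, Add(a, Mul(2, Q)))))
Mul(Mul(Function('A')(Pow(6, 3), -2), -15), Mul(-2, 10)) = Mul(Mul(Add(3, Mul(Pow(6, 3), Pow(-2, 2)), Mul(2, -2, Pow(Pow(6, 3), 2))), -15), Mul(-2, 10)) = Mul(Mul(Add(3, Mul(216, 4), Mul(2, -2, Pow(216, 2))), -15), -20) = Mul(Mul(Add(3, 864, Mul(2, -2, 46656)), -15), -20) = Mul(Mul(Add(3, 864, -186624), -15), -20) = Mul(Mul(-185757, -15), -20) = Mul(2786355, -20) = -55727100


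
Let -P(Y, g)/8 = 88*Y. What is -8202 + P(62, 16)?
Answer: -51850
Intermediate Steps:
P(Y, g) = -704*Y
-8202 + P(62, 16) = -8202 - 704*62 = -8202 - 43648 = -51850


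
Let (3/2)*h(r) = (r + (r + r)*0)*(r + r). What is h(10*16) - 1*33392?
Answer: 2224/3 ≈ 741.33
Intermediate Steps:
h(r) = 4*r²/3 (h(r) = 2*((r + (r + r)*0)*(r + r))/3 = 2*((r + (2*r)*0)*(2*r))/3 = 2*((r + 0)*(2*r))/3 = 2*(r*(2*r))/3 = 2*(2*r²)/3 = 4*r²/3)
h(10*16) - 1*33392 = 4*(10*16)²/3 - 1*33392 = (4/3)*160² - 33392 = (4/3)*25600 - 33392 = 102400/3 - 33392 = 2224/3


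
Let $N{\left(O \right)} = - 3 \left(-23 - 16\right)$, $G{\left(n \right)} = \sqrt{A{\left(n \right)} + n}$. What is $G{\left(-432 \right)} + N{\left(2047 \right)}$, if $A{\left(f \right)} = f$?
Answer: $117 + 12 i \sqrt{6} \approx 117.0 + 29.394 i$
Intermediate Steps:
$G{\left(n \right)} = \sqrt{2} \sqrt{n}$ ($G{\left(n \right)} = \sqrt{n + n} = \sqrt{2 n} = \sqrt{2} \sqrt{n}$)
$N{\left(O \right)} = 117$ ($N{\left(O \right)} = \left(-3\right) \left(-39\right) = 117$)
$G{\left(-432 \right)} + N{\left(2047 \right)} = \sqrt{2} \sqrt{-432} + 117 = \sqrt{2} \cdot 12 i \sqrt{3} + 117 = 12 i \sqrt{6} + 117 = 117 + 12 i \sqrt{6}$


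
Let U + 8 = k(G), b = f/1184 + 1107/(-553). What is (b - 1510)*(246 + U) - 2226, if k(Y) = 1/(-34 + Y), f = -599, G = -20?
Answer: -12805273423613/35356608 ≈ -3.6218e+5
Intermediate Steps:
b = -1641935/654752 (b = -599/1184 + 1107/(-553) = -599*1/1184 + 1107*(-1/553) = -599/1184 - 1107/553 = -1641935/654752 ≈ -2.5077)
U = -433/54 (U = -8 + 1/(-34 - 20) = -8 + 1/(-54) = -8 - 1/54 = -433/54 ≈ -8.0185)
(b - 1510)*(246 + U) - 2226 = (-1641935/654752 - 1510)*(246 - 433/54) - 2226 = -990317455/654752*12851/54 - 2226 = -12726569614205/35356608 - 2226 = -12805273423613/35356608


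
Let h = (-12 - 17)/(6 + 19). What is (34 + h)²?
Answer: 674041/625 ≈ 1078.5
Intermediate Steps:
h = -29/25 ≈ -1.1600
(34 + h)² = (34 - 29/25)² = (821/25)² = 674041/625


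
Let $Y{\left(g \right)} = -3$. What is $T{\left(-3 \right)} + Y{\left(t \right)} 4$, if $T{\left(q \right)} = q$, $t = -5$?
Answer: $-15$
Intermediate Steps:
$T{\left(-3 \right)} + Y{\left(t \right)} 4 = -3 - 12 = -15$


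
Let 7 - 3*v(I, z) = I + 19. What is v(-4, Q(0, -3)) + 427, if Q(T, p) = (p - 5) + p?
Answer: 1273/3 ≈ 424.33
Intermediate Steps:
Q(T, p) = -5 + 2*p (Q(T, p) = (-5 + p) + p = -5 + 2*p)
v(I, z) = -4 - I/3 (v(I, z) = 7/3 - (I + 19)/3 = 7/3 - (19 + I)/3 = 7/3 + (-19/3 - I/3) = -4 - I/3)
v(-4, Q(0, -3)) + 427 = (-4 - ⅓*(-4)) + 427 = (-4 + 4/3) + 427 = -8/3 + 427 = 1273/3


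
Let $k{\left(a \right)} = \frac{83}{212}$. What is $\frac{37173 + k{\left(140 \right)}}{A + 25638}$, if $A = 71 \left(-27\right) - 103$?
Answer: $\frac{7880759}{5007016} \approx 1.5739$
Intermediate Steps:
$A = -2020$ ($A = -1917 - 103 = -2020$)
$k{\left(a \right)} = \frac{83}{212}$ ($k{\left(a \right)} = 83 \cdot \frac{1}{212} = \frac{83}{212}$)
$\frac{37173 + k{\left(140 \right)}}{A + 25638} = \frac{37173 + \frac{83}{212}}{-2020 + 25638} = \frac{7880759}{212 \cdot 23618} = \frac{7880759}{212} \cdot \frac{1}{23618} = \frac{7880759}{5007016}$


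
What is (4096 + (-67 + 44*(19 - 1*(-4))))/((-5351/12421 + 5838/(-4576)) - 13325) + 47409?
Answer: 17955303385810915/378734979587 ≈ 47409.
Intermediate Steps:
(4096 + (-67 + 44*(19 - 1*(-4))))/((-5351/12421 + 5838/(-4576)) - 13325) + 47409 = (4096 + (-67 + 44*(19 + 4)))/((-5351*1/12421 + 5838*(-1/4576)) - 13325) + 47409 = (4096 + (-67 + 44*23))/((-5351/12421 - 2919/2288) - 13325) + 47409 = (4096 + (-67 + 1012))/(-48499987/28419248 - 13325) + 47409 = (4096 + 945)/(-378734979587/28419248) + 47409 = 5041*(-28419248/378734979587) + 47409 = -143261429168/378734979587 + 47409 = 17955303385810915/378734979587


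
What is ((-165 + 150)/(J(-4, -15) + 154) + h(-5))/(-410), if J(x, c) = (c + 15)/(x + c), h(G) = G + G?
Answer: 311/12628 ≈ 0.024628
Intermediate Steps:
h(G) = 2*G
J(x, c) = (15 + c)/(c + x)
((-165 + 150)/(J(-4, -15) + 154) + h(-5))/(-410) = ((-165 + 150)/((15 - 15)/(-15 - 4) + 154) + 2*(-5))/(-410) = (-15/(0/(-19) + 154) - 10)*(-1/410) = (-15/(-1/19*0 + 154) - 10)*(-1/410) = (-15/(0 + 154) - 10)*(-1/410) = (-15/154 - 10)*(-1/410) = -1555/154*(-1/410) = 311/12628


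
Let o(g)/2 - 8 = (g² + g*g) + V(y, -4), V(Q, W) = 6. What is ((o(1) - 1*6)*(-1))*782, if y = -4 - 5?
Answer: -20332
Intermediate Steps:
y = -9
o(g) = 28 + 4*g² (o(g) = 16 + 2*((g² + g*g) + 6) = 16 + 2*((g² + g²) + 6) = 16 + 2*(2*g² + 6) = 16 + 2*(6 + 2*g²) = 16 + (12 + 4*g²) = 28 + 4*g²)
((o(1) - 1*6)*(-1))*782 = (((28 + 4*1²) - 1*6)*(-1))*782 = (((28 + 4*1) - 6)*(-1))*782 = (((28 + 4) - 6)*(-1))*782 = ((32 - 6)*(-1))*782 = (26*(-1))*782 = -26*782 = -20332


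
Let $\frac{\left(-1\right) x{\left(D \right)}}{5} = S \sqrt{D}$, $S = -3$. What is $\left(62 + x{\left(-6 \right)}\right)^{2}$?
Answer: $2494 + 1860 i \sqrt{6} \approx 2494.0 + 4556.1 i$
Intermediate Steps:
$x{\left(D \right)} = 15 \sqrt{D}$ ($x{\left(D \right)} = - 5 \left(- 3 \sqrt{D}\right) = 15 \sqrt{D}$)
$\left(62 + x{\left(-6 \right)}\right)^{2} = \left(62 + 15 \sqrt{-6}\right)^{2} = \left(62 + 15 i \sqrt{6}\right)^{2}$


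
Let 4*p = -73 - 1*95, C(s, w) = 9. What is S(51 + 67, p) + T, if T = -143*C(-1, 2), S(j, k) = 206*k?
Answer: -9939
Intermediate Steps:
p = -42 (p = (-73 - 1*95)/4 = (-73 - 95)/4 = (1/4)*(-168) = -42)
T = -1287 (T = -143*9 = -1287)
S(51 + 67, p) + T = 206*(-42) - 1287 = -8652 - 1287 = -9939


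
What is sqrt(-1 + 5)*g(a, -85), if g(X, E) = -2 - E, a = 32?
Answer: 166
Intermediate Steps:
sqrt(-1 + 5)*g(a, -85) = sqrt(-1 + 5)*(-2 - 1*(-85)) = sqrt(4)*(-2 + 85) = 2*83 = 166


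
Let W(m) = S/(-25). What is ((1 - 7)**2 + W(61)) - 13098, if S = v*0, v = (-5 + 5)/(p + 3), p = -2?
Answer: -13062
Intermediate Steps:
v = 0 (v = (-5 + 5)/(-2 + 3) = 0/1 = 0*1 = 0)
S = 0 (S = 0*0 = 0)
W(m) = 0 (W(m) = 0/(-25) = 0*(-1/25) = 0)
((1 - 7)**2 + W(61)) - 13098 = ((1 - 7)**2 + 0) - 13098 = ((-6)**2 + 0) - 13098 = (36 + 0) - 13098 = 36 - 13098 = -13062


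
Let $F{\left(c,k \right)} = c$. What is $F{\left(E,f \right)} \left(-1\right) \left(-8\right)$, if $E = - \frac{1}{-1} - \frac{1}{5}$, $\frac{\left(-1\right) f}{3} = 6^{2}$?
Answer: $\frac{32}{5} \approx 6.4$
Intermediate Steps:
$f = -108$ ($f = - 3 \cdot 6^{2} = \left(-3\right) 36 = -108$)
$E = \frac{4}{5}$ ($E = \left(-1\right) \left(-1\right) - \frac{1}{5} = 1 - \frac{1}{5} = \frac{4}{5} \approx 0.8$)
$F{\left(E,f \right)} \left(-1\right) \left(-8\right) = \frac{4}{5} \left(-1\right) \left(-8\right) = \left(- \frac{4}{5}\right) \left(-8\right) = \frac{32}{5}$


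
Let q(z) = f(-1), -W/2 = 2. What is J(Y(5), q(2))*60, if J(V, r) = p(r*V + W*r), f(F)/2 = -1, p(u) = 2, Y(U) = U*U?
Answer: 120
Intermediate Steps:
W = -4 (W = -2*2 = -4)
Y(U) = U²
f(F) = -2 (f(F) = 2*(-1) = -2)
q(z) = -2
J(V, r) = 2
J(Y(5), q(2))*60 = 2*60 = 120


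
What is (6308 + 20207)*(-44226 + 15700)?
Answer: -756366890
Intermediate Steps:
(6308 + 20207)*(-44226 + 15700) = 26515*(-28526) = -756366890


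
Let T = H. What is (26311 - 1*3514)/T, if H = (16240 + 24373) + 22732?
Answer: 7599/21115 ≈ 0.35989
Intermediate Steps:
H = 63345 (H = 40613 + 22732 = 63345)
T = 63345
(26311 - 1*3514)/T = (26311 - 1*3514)/63345 = (26311 - 3514)*(1/63345) = 22797*(1/63345) = 7599/21115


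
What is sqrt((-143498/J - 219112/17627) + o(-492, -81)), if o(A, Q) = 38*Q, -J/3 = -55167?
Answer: 4*I*sqrt(182699083197839475337)/972428709 ≈ 55.599*I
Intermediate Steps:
J = 165501 (J = -3*(-55167) = 165501)
sqrt((-143498/J - 219112/17627) + o(-492, -81)) = sqrt((-143498/165501 - 219112/17627) + 38*(-81)) = sqrt((-143498*1/165501 - 219112*1/17627) - 3078) = sqrt((-143498/165501 - 219112/17627) - 3078) = sqrt(-38792694358/2917286127 - 3078) = sqrt(-9018199393264/2917286127) = 4*I*sqrt(182699083197839475337)/972428709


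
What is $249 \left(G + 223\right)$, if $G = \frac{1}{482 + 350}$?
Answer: $\frac{46198713}{832} \approx 55527.0$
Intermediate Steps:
$G = \frac{1}{832} \approx 0.0012019$
$249 \left(G + 223\right) = 249 \left(\frac{1}{832} + 223\right) = 249 \cdot \frac{185537}{832} = \frac{46198713}{832}$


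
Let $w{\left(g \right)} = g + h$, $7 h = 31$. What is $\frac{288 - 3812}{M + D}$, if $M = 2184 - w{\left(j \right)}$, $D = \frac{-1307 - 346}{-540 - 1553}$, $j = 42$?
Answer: $- \frac{526838}{319685} \approx -1.648$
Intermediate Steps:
$h = \frac{31}{7}$ ($h = \frac{1}{7} \cdot 31 = \frac{31}{7} \approx 4.4286$)
$w{\left(g \right)} = \frac{31}{7} + g$ ($w{\left(g \right)} = g + \frac{31}{7} = \frac{31}{7} + g$)
$D = \frac{1653}{2093}$ ($D = - \frac{1653}{-2093} = \left(-1653\right) \left(- \frac{1}{2093}\right) = \frac{1653}{2093} \approx 0.78978$)
$M = \frac{14963}{7}$ ($M = 2184 - \left(\frac{31}{7} + 42\right) = 2184 - \frac{325}{7} = \frac{14963}{7} \approx 2137.6$)
$\frac{288 - 3812}{M + D} = \frac{288 - 3812}{\frac{14963}{7} + \frac{1653}{2093}} = - \frac{3524}{\frac{639370}{299}} = \left(-3524\right) \frac{299}{639370} = - \frac{526838}{319685}$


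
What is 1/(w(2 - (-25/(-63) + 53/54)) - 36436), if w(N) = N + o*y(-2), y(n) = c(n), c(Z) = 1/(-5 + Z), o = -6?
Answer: -378/13772249 ≈ -2.7446e-5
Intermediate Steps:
y(n) = 1/(-5 + n)
w(N) = 6/7 + N (w(N) = N - 6/(-5 - 2) = N - 6/(-7) = N - 6*(-⅐) = N + 6/7 = 6/7 + N)
1/(w(2 - (-25/(-63) + 53/54)) - 36436) = 1/((6/7 + (2 - (-25/(-63) + 53/54))) - 36436) = 1/((6/7 + (2 - (-25*(-1/63) + 53*(1/54)))) - 36436) = 1/((6/7 + (2 - (25/63 + 53/54))) - 36436) = 1/((6/7 + (2 - 1*521/378)) - 36436) = 1/((6/7 + (2 - 521/378)) - 36436) = 1/((6/7 + 235/378) - 36436) = 1/(559/378 - 36436) = 1/(-13772249/378) = -378/13772249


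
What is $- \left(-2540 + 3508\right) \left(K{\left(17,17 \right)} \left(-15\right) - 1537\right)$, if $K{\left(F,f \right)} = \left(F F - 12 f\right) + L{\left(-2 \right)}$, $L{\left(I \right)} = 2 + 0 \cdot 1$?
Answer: $2751056$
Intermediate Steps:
$L{\left(I \right)} = 2$ ($L{\left(I \right)} = 2 + 0 = 2$)
$K{\left(F,f \right)} = 2 + F^{2} - 12 f$ ($K{\left(F,f \right)} = \left(F F - 12 f\right) + 2 = \left(F^{2} - 12 f\right) + 2 = 2 + F^{2} - 12 f$)
$- \left(-2540 + 3508\right) \left(K{\left(17,17 \right)} \left(-15\right) - 1537\right) = - \left(-2540 + 3508\right) \left(\left(2 + 17^{2} - 204\right) \left(-15\right) - 1537\right) = - 968 \left(\left(2 + 289 - 204\right) \left(-15\right) - 1537\right) = - 968 \left(87 \left(-15\right) - 1537\right) = - 968 \left(-1305 - 1537\right) = - 968 \left(-2842\right) = \left(-1\right) \left(-2751056\right) = 2751056$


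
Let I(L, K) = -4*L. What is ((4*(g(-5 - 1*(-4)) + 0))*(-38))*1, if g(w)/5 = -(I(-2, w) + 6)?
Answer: 10640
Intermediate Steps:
g(w) = -70 (g(w) = 5*(-(-4*(-2) + 6)) = 5*(-(8 + 6)) = 5*(-1*14) = 5*(-14) = -70)
((4*(g(-5 - 1*(-4)) + 0))*(-38))*1 = ((4*(-70 + 0))*(-38))*1 = ((4*(-70))*(-38))*1 = -280*(-38)*1 = 10640*1 = 10640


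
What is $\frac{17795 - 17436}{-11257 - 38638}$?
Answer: $- \frac{359}{49895} \approx -0.0071951$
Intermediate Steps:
$\frac{17795 - 17436}{-11257 - 38638} = \frac{359}{-49895} = 359 \left(- \frac{1}{49895}\right) = - \frac{359}{49895}$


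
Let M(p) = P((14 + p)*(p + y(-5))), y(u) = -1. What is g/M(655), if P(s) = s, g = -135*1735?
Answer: -26025/48614 ≈ -0.53534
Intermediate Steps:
g = -234225
M(p) = (-1 + p)*(14 + p) (M(p) = (14 + p)*(p - 1) = (14 + p)*(-1 + p) = (-1 + p)*(14 + p))
g/M(655) = -234225/(-14 + 655**2 + 13*655) = -234225/(-14 + 429025 + 8515) = -234225/437526 = -234225*1/437526 = -26025/48614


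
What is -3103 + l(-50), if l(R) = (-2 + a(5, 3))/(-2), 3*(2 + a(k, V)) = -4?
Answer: -9301/3 ≈ -3100.3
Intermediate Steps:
a(k, V) = -10/3 (a(k, V) = -2 + (⅓)*(-4) = -2 - 4/3 = -10/3)
l(R) = 8/3 (l(R) = (-2 - 10/3)/(-2) = -½*(-16/3) = 8/3)
-3103 + l(-50) = -3103 + 8/3 = -9301/3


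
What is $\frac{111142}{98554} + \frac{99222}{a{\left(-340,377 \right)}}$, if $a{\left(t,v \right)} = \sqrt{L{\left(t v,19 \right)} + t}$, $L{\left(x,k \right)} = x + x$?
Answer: $\frac{55571}{49277} - \frac{49611 i \sqrt{2567}}{12835} \approx 1.1277 - 195.84 i$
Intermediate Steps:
$L{\left(x,k \right)} = 2 x$
$a{\left(t,v \right)} = \sqrt{t + 2 t v}$ ($a{\left(t,v \right)} = \sqrt{2 t v + t} = \sqrt{t + 2 t v}$)
$\frac{111142}{98554} + \frac{99222}{a{\left(-340,377 \right)}} = \frac{111142}{98554} + \frac{99222}{\sqrt{- 340 \left(1 + 2 \cdot 377\right)}} = 111142 \cdot \frac{1}{98554} + \frac{99222}{\sqrt{- 340 \left(1 + 754\right)}} = \frac{55571}{49277} + \frac{99222}{\sqrt{\left(-340\right) 755}} = \frac{55571}{49277} + \frac{99222}{\sqrt{-256700}} = \frac{55571}{49277} + \frac{99222}{10 i \sqrt{2567}} = \frac{55571}{49277} + 99222 \left(- \frac{i \sqrt{2567}}{25670}\right) = \frac{55571}{49277} - \frac{49611 i \sqrt{2567}}{12835}$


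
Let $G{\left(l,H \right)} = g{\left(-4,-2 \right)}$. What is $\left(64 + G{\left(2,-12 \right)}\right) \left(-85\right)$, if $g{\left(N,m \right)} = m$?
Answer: $-5270$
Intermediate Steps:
$G{\left(l,H \right)} = -2$
$\left(64 + G{\left(2,-12 \right)}\right) \left(-85\right) = \left(64 - 2\right) \left(-85\right) = 62 \left(-85\right) = -5270$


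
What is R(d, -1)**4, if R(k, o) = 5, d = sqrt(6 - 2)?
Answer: 625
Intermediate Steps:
d = 2 (d = sqrt(4) = 2)
R(d, -1)**4 = 5**4 = 625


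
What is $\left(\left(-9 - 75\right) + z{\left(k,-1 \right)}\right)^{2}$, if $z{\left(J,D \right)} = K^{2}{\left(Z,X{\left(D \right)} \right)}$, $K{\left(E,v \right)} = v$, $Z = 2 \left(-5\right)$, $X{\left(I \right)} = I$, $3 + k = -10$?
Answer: $6889$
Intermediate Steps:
$k = -13$ ($k = -3 - 10 = -13$)
$Z = -10$
$z{\left(J,D \right)} = D^{2}$
$\left(\left(-9 - 75\right) + z{\left(k,-1 \right)}\right)^{2} = \left(\left(-9 - 75\right) + \left(-1\right)^{2}\right)^{2} = \left(\left(-9 - 75\right) + 1\right)^{2} = \left(-84 + 1\right)^{2} = \left(-83\right)^{2} = 6889$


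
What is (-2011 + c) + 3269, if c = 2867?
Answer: 4125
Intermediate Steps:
(-2011 + c) + 3269 = (-2011 + 2867) + 3269 = 856 + 3269 = 4125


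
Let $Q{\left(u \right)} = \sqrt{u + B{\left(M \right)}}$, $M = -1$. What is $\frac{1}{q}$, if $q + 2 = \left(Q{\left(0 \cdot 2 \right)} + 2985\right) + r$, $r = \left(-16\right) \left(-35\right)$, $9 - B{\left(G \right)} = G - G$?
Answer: $\frac{1}{3546} \approx 0.00028201$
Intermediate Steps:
$B{\left(G \right)} = 9$ ($B{\left(G \right)} = 9 - \left(G - G\right) = 9 - 0 = 9 + 0 = 9$)
$Q{\left(u \right)} = \sqrt{9 + u}$ ($Q{\left(u \right)} = \sqrt{u + 9} = \sqrt{9 + u}$)
$r = 560$
$q = 3546$ ($q = -2 + \left(\left(\sqrt{9 + 0 \cdot 2} + 2985\right) + 560\right) = -2 + \left(\left(\sqrt{9 + 0} + 2985\right) + 560\right) = -2 + \left(\left(\sqrt{9} + 2985\right) + 560\right) = -2 + \left(\left(3 + 2985\right) + 560\right) = -2 + \left(2988 + 560\right) = -2 + 3548 = 3546$)
$\frac{1}{q} = \frac{1}{3546}$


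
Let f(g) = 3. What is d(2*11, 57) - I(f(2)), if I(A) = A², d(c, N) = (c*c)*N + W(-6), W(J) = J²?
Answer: 27615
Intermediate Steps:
d(c, N) = 36 + N*c² (d(c, N) = (c*c)*N + (-6)² = c²*N + 36 = N*c² + 36 = 36 + N*c²)
d(2*11, 57) - I(f(2)) = (36 + 57*(2*11)²) - 1*3² = (36 + 57*22²) - 1*9 = (36 + 57*484) - 9 = (36 + 27588) - 9 = 27624 - 9 = 27615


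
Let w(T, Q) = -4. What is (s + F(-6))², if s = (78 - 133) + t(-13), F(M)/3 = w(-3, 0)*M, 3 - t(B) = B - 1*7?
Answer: 1600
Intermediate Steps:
t(B) = 10 - B (t(B) = 3 - (B - 1*7) = 3 - (B - 7) = 3 - (-7 + B) = 3 + (7 - B) = 10 - B)
F(M) = -12*M (F(M) = 3*(-4*M) = -12*M)
s = -32 (s = (78 - 133) + (10 - 1*(-13)) = -55 + (10 + 13) = -55 + 23 = -32)
(s + F(-6))² = (-32 - 12*(-6))² = (-32 + 72)² = 40² = 1600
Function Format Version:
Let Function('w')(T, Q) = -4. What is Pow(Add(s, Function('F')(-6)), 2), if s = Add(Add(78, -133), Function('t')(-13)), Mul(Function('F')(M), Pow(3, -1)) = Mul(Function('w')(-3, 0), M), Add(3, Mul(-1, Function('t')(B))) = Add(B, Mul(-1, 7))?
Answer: 1600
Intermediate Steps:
Function('t')(B) = Add(10, Mul(-1, B)) (Function('t')(B) = Add(3, Mul(-1, Add(B, Mul(-1, 7)))) = Add(3, Mul(-1, Add(B, -7))) = Add(3, Mul(-1, Add(-7, B))) = Add(3, Add(7, Mul(-1, B))) = Add(10, Mul(-1, B)))
Function('F')(M) = Mul(-12, M) (Function('F')(M) = Mul(3, Mul(-4, M)) = Mul(-12, M))
s = -32 (s = Add(Add(78, -133), Add(10, Mul(-1, -13))) = Add(-55, Add(10, 13)) = Add(-55, 23) = -32)
Pow(Add(s, Function('F')(-6)), 2) = Pow(Add(-32, Mul(-12, -6)), 2) = Pow(Add(-32, 72), 2) = Pow(40, 2) = 1600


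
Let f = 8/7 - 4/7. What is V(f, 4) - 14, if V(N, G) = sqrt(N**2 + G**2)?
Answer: -14 + 20*sqrt(2)/7 ≈ -9.9594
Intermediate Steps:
f = 4/7 (f = 8*(1/7) - 4*1/7 = 8/7 - 4/7 = 4/7 ≈ 0.57143)
V(N, G) = sqrt(G**2 + N**2)
V(f, 4) - 14 = sqrt(4**2 + (4/7)**2) - 14 = sqrt(16 + 16/49) - 14 = sqrt(800/49) - 14 = 20*sqrt(2)/7 - 14 = -14 + 20*sqrt(2)/7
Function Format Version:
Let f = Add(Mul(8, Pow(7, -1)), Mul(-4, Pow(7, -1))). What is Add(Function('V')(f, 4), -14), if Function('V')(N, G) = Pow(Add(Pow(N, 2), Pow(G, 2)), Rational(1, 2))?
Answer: Add(-14, Mul(Rational(20, 7), Pow(2, Rational(1, 2)))) ≈ -9.9594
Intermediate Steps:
f = Rational(4, 7) (f = Add(Mul(8, Rational(1, 7)), Mul(-4, Rational(1, 7))) = Add(Rational(8, 7), Rational(-4, 7)) = Rational(4, 7) ≈ 0.57143)
Function('V')(N, G) = Pow(Add(Pow(G, 2), Pow(N, 2)), Rational(1, 2))
Add(Function('V')(f, 4), -14) = Add(Pow(Add(Pow(4, 2), Pow(Rational(4, 7), 2)), Rational(1, 2)), -14) = Add(Pow(Add(16, Rational(16, 49)), Rational(1, 2)), -14) = Add(Pow(Rational(800, 49), Rational(1, 2)), -14) = Add(Mul(Rational(20, 7), Pow(2, Rational(1, 2))), -14) = Add(-14, Mul(Rational(20, 7), Pow(2, Rational(1, 2))))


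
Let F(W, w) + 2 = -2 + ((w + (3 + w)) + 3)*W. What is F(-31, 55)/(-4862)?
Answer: 1800/2431 ≈ 0.74044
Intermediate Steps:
F(W, w) = -4 + W*(6 + 2*w) (F(W, w) = -2 + (-2 + ((w + (3 + w)) + 3)*W) = -2 + (-2 + ((3 + 2*w) + 3)*W) = -2 + (-2 + (6 + 2*w)*W) = -2 + (-2 + W*(6 + 2*w)) = -4 + W*(6 + 2*w))
F(-31, 55)/(-4862) = (-4 + 6*(-31) + 2*(-31)*55)/(-4862) = (-4 - 186 - 3410)*(-1/4862) = -3600*(-1/4862) = 1800/2431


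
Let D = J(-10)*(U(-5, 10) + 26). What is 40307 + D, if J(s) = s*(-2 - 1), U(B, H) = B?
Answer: 40937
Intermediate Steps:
J(s) = -3*s (J(s) = s*(-3) = -3*s)
D = 630 (D = (-3*(-10))*(-5 + 26) = 30*21 = 630)
40307 + D = 40307 + 630 = 40937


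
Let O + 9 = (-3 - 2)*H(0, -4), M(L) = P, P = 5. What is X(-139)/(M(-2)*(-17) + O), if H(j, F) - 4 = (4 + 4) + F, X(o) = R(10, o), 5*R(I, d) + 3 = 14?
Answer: -11/670 ≈ -0.016418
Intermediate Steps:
R(I, d) = 11/5 (R(I, d) = -⅗ + (⅕)*14 = -⅗ + 14/5 = 11/5)
X(o) = 11/5
M(L) = 5
H(j, F) = 12 + F (H(j, F) = 4 + ((4 + 4) + F) = 4 + (8 + F) = 12 + F)
O = -49 (O = -9 + (-3 - 2)*(12 - 4) = -9 - 5*8 = -9 - 40 = -49)
X(-139)/(M(-2)*(-17) + O) = 11/(5*(5*(-17) - 49)) = 11/(5*(-85 - 49)) = (11/5)/(-134) = (11/5)*(-1/134) = -11/670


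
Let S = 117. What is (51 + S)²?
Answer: 28224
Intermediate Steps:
(51 + S)² = (51 + 117)² = 168² = 28224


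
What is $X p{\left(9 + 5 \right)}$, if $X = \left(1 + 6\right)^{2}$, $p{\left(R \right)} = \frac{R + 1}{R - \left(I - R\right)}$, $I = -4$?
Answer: $\frac{735}{32} \approx 22.969$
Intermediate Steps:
$p{\left(R \right)} = \frac{1 + R}{4 + 2 R}$ ($p{\left(R \right)} = \frac{R + 1}{R + \left(R - -4\right)} = \frac{1 + R}{R + \left(R + 4\right)} = \frac{1 + R}{R + \left(4 + R\right)} = \frac{1 + R}{4 + 2 R}$)
$X = 49$ ($X = 7^{2} = 49$)
$X p{\left(9 + 5 \right)} = 49 \frac{1 + \left(9 + 5\right)}{2 \left(2 + \left(9 + 5\right)\right)} = 49 \frac{1 + 14}{2 \left(2 + 14\right)} = 49 \cdot \frac{1}{2} \cdot \frac{1}{16} \cdot 15 = 49 \cdot \frac{15}{32} = \frac{735}{32}$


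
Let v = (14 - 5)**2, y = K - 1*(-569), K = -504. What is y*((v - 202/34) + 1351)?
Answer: 1575795/17 ≈ 92694.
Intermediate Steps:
y = 65 (y = -504 - 1*(-569) = -504 + 569 = 65)
v = 81 (v = 9**2 = 81)
y*((v - 202/34) + 1351) = 65*((81 - 202/34) + 1351) = 65*((81 - 1*101/17) + 1351) = 65*((81 - 101/17) + 1351) = 65*(1276/17 + 1351) = 65*(24243/17) = 1575795/17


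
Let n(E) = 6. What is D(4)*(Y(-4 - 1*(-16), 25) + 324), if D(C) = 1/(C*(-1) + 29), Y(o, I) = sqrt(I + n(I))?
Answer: 324/25 + sqrt(31)/25 ≈ 13.183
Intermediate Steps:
Y(o, I) = sqrt(6 + I) (Y(o, I) = sqrt(I + 6) = sqrt(6 + I))
D(C) = 1/(29 - C) (D(C) = 1/(-C + 29) = 1/(29 - C))
D(4)*(Y(-4 - 1*(-16), 25) + 324) = (-1/(-29 + 4))*(sqrt(6 + 25) + 324) = (-1/(-25))*(sqrt(31) + 324) = (-1*(-1/25))*(324 + sqrt(31)) = (324 + sqrt(31))/25 = 324/25 + sqrt(31)/25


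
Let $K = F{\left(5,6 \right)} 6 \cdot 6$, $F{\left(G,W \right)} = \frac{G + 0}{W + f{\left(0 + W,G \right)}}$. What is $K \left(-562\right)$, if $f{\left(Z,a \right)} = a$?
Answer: $- \frac{101160}{11} \approx -9196.4$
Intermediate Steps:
$F{\left(G,W \right)} = \frac{G}{G + W}$ ($F{\left(G,W \right)} = \frac{G + 0}{W + G} = \frac{G}{G + W}$)
$K = \frac{180}{11}$ ($K = \frac{5}{5 + 6} \cdot 6 \cdot 6 = \frac{5}{11} \cdot 6 \cdot 6 = \frac{30}{11} \cdot 6 = \frac{180}{11} \approx 16.364$)
$K \left(-562\right) = \frac{180}{11} \left(-562\right) = - \frac{101160}{11}$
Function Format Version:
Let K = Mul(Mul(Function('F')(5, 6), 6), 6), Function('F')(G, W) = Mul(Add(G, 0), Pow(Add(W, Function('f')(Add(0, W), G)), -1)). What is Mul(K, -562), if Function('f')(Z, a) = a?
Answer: Rational(-101160, 11) ≈ -9196.4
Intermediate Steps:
Function('F')(G, W) = Mul(G, Pow(Add(G, W), -1)) (Function('F')(G, W) = Mul(Add(G, 0), Pow(Add(W, G), -1)) = Mul(G, Pow(Add(G, W), -1)))
K = Rational(180, 11) (K = Mul(Mul(Mul(5, Pow(Add(5, 6), -1)), 6), 6) = Mul(Mul(Mul(5, Pow(11, -1)), 6), 6) = Mul(Mul(Mul(5, Rational(1, 11)), 6), 6) = Mul(Mul(Rational(5, 11), 6), 6) = Mul(Rational(30, 11), 6) = Rational(180, 11) ≈ 16.364)
Mul(K, -562) = Mul(Rational(180, 11), -562) = Rational(-101160, 11)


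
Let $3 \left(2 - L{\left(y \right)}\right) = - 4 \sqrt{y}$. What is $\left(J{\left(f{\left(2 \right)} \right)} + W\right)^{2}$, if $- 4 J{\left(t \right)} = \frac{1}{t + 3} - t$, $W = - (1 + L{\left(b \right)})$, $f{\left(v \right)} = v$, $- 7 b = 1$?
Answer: $\frac{157463}{25200} + \frac{34 i \sqrt{7}}{35} \approx 6.2485 + 2.5702 i$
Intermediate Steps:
$b = - \frac{1}{7}$ ($b = \left(- \frac{1}{7}\right) 1 = - \frac{1}{7} \approx -0.14286$)
$L{\left(y \right)} = 2 + \frac{4 \sqrt{y}}{3}$ ($L{\left(y \right)} = 2 - \frac{\left(-4\right) \sqrt{y}}{3} = 2 + \frac{4 \sqrt{y}}{3}$)
$W = -3 - \frac{4 i \sqrt{7}}{21}$ ($W = - (1 + \left(2 + \frac{4 \sqrt{- \frac{1}{7}}}{3}\right)) = - (1 + \left(2 + \frac{4 \frac{i \sqrt{7}}{7}}{3}\right)) = - (1 + \left(2 + \frac{4 i \sqrt{7}}{21}\right)) = - (3 + \frac{4 i \sqrt{7}}{21}) = -3 - \frac{4 i \sqrt{7}}{21} \approx -3.0 - 0.50395 i$)
$J{\left(t \right)} = - \frac{1}{4 \left(3 + t\right)} + \frac{t}{4}$ ($J{\left(t \right)} = - \frac{\frac{1}{t + 3} - t}{4} = - \frac{\frac{1}{3 + t} - t}{4} = - \frac{1}{4 \left(3 + t\right)} + \frac{t}{4}$)
$\left(J{\left(f{\left(2 \right)} \right)} + W\right)^{2} = \left(\frac{-1 + 2^{2} + 3 \cdot 2}{4 \left(3 + 2\right)} - \left(3 + \frac{4 i \sqrt{7}}{21}\right)\right)^{2} = \left(\frac{-1 + 4 + 6}{4 \cdot 5} - \left(3 + \frac{4 i \sqrt{7}}{21}\right)\right)^{2} = \left(\frac{1}{4} \cdot \frac{1}{5} \cdot 9 - \left(3 + \frac{4 i \sqrt{7}}{21}\right)\right)^{2} = \left(\frac{9}{20} - \left(3 + \frac{4 i \sqrt{7}}{21}\right)\right)^{2} = \left(- \frac{51}{20} - \frac{4 i \sqrt{7}}{21}\right)^{2}$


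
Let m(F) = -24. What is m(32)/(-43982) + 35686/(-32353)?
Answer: -784382590/711474823 ≈ -1.1025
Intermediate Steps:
m(32)/(-43982) + 35686/(-32353) = -24/(-43982) + 35686/(-32353) = -24*(-1/43982) + 35686*(-1/32353) = 12/21991 - 35686/32353 = -784382590/711474823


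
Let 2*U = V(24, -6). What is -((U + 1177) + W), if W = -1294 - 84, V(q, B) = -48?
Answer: 225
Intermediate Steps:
W = -1378
U = -24 (U = (½)*(-48) = -24)
-((U + 1177) + W) = -((-24 + 1177) - 1378) = -(1153 - 1378) = -1*(-225) = 225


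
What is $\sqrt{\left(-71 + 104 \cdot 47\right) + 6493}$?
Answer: $\sqrt{11310} \approx 106.35$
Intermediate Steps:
$\sqrt{\left(-71 + 104 \cdot 47\right) + 6493} = \sqrt{\left(-71 + 4888\right) + 6493} = \sqrt{4817 + 6493} = \sqrt{11310}$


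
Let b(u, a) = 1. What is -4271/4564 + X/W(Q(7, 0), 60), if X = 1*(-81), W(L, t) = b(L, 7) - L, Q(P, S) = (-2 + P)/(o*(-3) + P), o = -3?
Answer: -5961925/50204 ≈ -118.75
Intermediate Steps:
Q(P, S) = (-2 + P)/(9 + P) (Q(P, S) = (-2 + P)/(-3*(-3) + P) = (-2 + P)/(9 + P))
W(L, t) = 1 - L
X = -81
-4271/4564 + X/W(Q(7, 0), 60) = -4271/4564 - 81/(1 - (-2 + 7)/(9 + 7)) = -4271*1/4564 - 81/(1 - 5/16) = -4271/4564 - 81/(1 - 5/16) = -4271/4564 - 81/11/16 = -4271/4564 - 81*16/11 = -4271/4564 - 1296/11 = -5961925/50204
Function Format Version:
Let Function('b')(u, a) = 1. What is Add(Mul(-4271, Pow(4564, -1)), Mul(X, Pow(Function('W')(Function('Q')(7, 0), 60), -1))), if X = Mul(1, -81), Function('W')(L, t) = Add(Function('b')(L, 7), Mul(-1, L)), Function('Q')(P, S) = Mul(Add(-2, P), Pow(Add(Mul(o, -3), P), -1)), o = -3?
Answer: Rational(-5961925, 50204) ≈ -118.75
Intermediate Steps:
Function('Q')(P, S) = Mul(Pow(Add(9, P), -1), Add(-2, P)) (Function('Q')(P, S) = Mul(Add(-2, P), Pow(Add(Mul(-3, -3), P), -1)) = Mul(Add(-2, P), Pow(Add(9, P), -1)) = Mul(Pow(Add(9, P), -1), Add(-2, P)))
Function('W')(L, t) = Add(1, Mul(-1, L))
X = -81
Add(Mul(-4271, Pow(4564, -1)), Mul(X, Pow(Function('W')(Function('Q')(7, 0), 60), -1))) = Add(Mul(-4271, Pow(4564, -1)), Mul(-81, Pow(Add(1, Mul(-1, Mul(Pow(Add(9, 7), -1), Add(-2, 7)))), -1))) = Add(Mul(-4271, Rational(1, 4564)), Mul(-81, Pow(Add(1, Mul(-1, Mul(Pow(16, -1), 5))), -1))) = Add(Rational(-4271, 4564), Mul(-81, Pow(Add(1, Mul(-1, Mul(Rational(1, 16), 5))), -1))) = Add(Rational(-4271, 4564), Mul(-81, Pow(Add(1, Mul(-1, Rational(5, 16))), -1))) = Add(Rational(-4271, 4564), Mul(-81, Pow(Add(1, Rational(-5, 16)), -1))) = Add(Rational(-4271, 4564), Mul(-81, Pow(Rational(11, 16), -1))) = Add(Rational(-4271, 4564), Mul(-81, Rational(16, 11))) = Add(Rational(-4271, 4564), Rational(-1296, 11)) = Rational(-5961925, 50204)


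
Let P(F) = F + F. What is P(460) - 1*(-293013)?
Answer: 293933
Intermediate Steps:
P(F) = 2*F
P(460) - 1*(-293013) = 2*460 - 1*(-293013) = 920 + 293013 = 293933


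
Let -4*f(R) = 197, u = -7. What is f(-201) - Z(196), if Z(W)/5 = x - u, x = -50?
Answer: 663/4 ≈ 165.75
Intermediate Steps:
f(R) = -197/4 (f(R) = -1/4*197 = -197/4)
Z(W) = -215 (Z(W) = 5*(-50 - 1*(-7)) = 5*(-50 + 7) = 5*(-43) = -215)
f(-201) - Z(196) = -197/4 - 1*(-215) = -197/4 + 215 = 663/4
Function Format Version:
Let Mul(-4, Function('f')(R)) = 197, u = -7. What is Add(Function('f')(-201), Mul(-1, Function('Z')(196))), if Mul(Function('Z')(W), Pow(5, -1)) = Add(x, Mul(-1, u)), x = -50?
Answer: Rational(663, 4) ≈ 165.75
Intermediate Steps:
Function('f')(R) = Rational(-197, 4) (Function('f')(R) = Mul(Rational(-1, 4), 197) = Rational(-197, 4))
Function('Z')(W) = -215 (Function('Z')(W) = Mul(5, Add(-50, Mul(-1, -7))) = Mul(5, Add(-50, 7)) = Mul(5, -43) = -215)
Add(Function('f')(-201), Mul(-1, Function('Z')(196))) = Add(Rational(-197, 4), Mul(-1, -215)) = Add(Rational(-197, 4), 215) = Rational(663, 4)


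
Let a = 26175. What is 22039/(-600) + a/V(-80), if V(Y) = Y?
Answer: -436703/1200 ≈ -363.92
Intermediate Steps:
22039/(-600) + a/V(-80) = 22039/(-600) + 26175/(-80) = 22039*(-1/600) + 26175*(-1/80) = -22039/600 - 5235/16 = -436703/1200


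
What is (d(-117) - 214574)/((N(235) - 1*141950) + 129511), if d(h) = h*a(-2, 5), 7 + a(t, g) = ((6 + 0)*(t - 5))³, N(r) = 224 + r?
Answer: -8454541/11980 ≈ -705.72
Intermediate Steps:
a(t, g) = -7 + (-30 + 6*t)³ (a(t, g) = -7 + ((6 + 0)*(t - 5))³ = -7 + (6*(-5 + t))³ = -7 + (-30 + 6*t)³)
d(h) = -74095*h (d(h) = h*(-7 + 216*(-5 - 2)³) = h*(-7 + 216*(-7)³) = h*(-7 + 216*(-343)) = h*(-7 - 74088) = h*(-74095) = -74095*h)
(d(-117) - 214574)/((N(235) - 1*141950) + 129511) = (-74095*(-117) - 214574)/(((224 + 235) - 1*141950) + 129511) = (8669115 - 214574)/((459 - 141950) + 129511) = 8454541/(-141491 + 129511) = 8454541/(-11980) = 8454541*(-1/11980) = -8454541/11980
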